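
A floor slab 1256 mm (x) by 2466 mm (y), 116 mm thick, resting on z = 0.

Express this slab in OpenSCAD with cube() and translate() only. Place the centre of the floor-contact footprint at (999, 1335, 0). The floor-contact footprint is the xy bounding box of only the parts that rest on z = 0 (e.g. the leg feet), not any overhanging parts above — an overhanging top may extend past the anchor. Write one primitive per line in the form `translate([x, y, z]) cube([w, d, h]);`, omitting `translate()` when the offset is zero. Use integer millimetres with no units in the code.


translate([371, 102, 0]) cube([1256, 2466, 116]);


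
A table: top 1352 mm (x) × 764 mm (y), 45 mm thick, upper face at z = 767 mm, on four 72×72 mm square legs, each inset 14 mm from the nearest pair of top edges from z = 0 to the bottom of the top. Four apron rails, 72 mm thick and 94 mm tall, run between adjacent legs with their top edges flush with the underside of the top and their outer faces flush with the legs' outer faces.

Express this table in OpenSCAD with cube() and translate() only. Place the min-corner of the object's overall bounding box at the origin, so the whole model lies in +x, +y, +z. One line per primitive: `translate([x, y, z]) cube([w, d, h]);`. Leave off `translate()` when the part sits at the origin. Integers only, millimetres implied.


translate([0, 0, 722]) cube([1352, 764, 45]);
translate([14, 14, 0]) cube([72, 72, 722]);
translate([1266, 14, 0]) cube([72, 72, 722]);
translate([14, 678, 0]) cube([72, 72, 722]);
translate([1266, 678, 0]) cube([72, 72, 722]);
translate([86, 14, 628]) cube([1180, 72, 94]);
translate([86, 678, 628]) cube([1180, 72, 94]);
translate([14, 86, 628]) cube([72, 592, 94]);
translate([1266, 86, 628]) cube([72, 592, 94]);


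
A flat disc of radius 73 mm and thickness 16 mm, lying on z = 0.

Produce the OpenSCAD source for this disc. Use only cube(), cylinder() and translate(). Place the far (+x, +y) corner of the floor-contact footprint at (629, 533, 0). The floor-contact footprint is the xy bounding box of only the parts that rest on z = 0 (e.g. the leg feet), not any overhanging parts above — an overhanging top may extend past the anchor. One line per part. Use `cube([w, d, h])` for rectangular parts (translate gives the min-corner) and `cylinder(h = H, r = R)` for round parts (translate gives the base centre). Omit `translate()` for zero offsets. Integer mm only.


translate([556, 460, 0]) cylinder(h = 16, r = 73);


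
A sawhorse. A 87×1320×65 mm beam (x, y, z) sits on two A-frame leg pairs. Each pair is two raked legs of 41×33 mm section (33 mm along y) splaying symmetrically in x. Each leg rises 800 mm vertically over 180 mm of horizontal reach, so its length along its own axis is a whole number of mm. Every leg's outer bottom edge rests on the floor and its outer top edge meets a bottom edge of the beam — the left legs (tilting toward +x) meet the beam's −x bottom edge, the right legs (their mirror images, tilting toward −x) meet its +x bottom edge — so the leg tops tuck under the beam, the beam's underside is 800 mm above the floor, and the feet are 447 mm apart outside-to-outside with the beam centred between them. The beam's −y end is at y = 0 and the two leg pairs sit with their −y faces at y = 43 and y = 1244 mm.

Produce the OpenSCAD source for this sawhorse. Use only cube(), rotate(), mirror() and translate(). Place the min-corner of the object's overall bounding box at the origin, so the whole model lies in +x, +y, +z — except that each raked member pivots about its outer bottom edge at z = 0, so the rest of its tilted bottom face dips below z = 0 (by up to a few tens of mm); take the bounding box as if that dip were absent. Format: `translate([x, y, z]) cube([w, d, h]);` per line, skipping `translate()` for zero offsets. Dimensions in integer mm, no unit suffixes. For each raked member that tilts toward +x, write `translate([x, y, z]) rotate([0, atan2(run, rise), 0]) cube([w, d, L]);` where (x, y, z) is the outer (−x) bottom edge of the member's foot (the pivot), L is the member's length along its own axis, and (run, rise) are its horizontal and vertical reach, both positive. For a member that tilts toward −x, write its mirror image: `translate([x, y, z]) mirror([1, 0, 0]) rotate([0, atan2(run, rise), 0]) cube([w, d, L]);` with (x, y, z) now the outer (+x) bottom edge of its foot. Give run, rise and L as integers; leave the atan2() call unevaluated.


translate([180, 0, 800]) cube([87, 1320, 65]);
translate([0, 43, 0]) rotate([0, atan2(180, 800), 0]) cube([41, 33, 820]);
translate([447, 43, 0]) mirror([1, 0, 0]) rotate([0, atan2(180, 800), 0]) cube([41, 33, 820]);
translate([0, 1244, 0]) rotate([0, atan2(180, 800), 0]) cube([41, 33, 820]);
translate([447, 1244, 0]) mirror([1, 0, 0]) rotate([0, atan2(180, 800), 0]) cube([41, 33, 820]);


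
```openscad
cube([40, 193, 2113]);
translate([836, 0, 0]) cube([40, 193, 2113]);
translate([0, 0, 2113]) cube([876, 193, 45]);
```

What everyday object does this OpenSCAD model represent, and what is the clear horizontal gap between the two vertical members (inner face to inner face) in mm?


A door frame. The clear opening width is 796 mm.

Two 2113 mm tall posts with a header on top — a door frame. The left jamb is 40 mm wide at x = 0; the right jamb starts at x = 836. The clear opening is 836 − 40 = 796 mm.


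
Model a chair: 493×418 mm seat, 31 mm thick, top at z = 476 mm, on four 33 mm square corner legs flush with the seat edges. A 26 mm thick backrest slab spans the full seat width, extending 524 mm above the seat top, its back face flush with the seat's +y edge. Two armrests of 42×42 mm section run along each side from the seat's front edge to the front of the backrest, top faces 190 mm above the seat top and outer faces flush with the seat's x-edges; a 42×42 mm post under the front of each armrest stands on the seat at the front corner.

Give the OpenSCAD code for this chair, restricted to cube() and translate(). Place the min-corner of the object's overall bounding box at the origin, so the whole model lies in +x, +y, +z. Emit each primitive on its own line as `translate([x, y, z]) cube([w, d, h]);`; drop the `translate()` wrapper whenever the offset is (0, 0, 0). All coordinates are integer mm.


translate([0, 0, 445]) cube([493, 418, 31]);
cube([33, 33, 445]);
translate([460, 0, 0]) cube([33, 33, 445]);
translate([0, 385, 0]) cube([33, 33, 445]);
translate([460, 385, 0]) cube([33, 33, 445]);
translate([0, 392, 476]) cube([493, 26, 524]);
translate([0, 0, 624]) cube([42, 392, 42]);
translate([451, 0, 624]) cube([42, 392, 42]);
translate([0, 0, 476]) cube([42, 42, 148]);
translate([451, 0, 476]) cube([42, 42, 148]);


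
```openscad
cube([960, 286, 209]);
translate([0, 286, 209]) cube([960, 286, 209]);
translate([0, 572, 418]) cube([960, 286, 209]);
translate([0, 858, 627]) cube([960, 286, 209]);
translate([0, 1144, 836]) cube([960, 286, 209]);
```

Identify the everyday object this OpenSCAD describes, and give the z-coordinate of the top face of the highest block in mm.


A staircase. The total rise is 1045 mm.

5 identical blocks, each offset up and back from the previous — a staircase. Each step is 209 mm tall and there are 5 of them, so the total rise is 5 × 209 = 1045 mm.


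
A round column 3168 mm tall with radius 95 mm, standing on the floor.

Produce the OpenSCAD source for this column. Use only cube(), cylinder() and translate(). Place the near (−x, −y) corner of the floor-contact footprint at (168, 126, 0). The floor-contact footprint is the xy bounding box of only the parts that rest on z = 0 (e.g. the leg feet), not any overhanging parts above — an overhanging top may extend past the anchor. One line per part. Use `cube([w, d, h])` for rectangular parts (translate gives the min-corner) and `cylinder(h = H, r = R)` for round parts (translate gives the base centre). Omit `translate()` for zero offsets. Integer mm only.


translate([263, 221, 0]) cylinder(h = 3168, r = 95);


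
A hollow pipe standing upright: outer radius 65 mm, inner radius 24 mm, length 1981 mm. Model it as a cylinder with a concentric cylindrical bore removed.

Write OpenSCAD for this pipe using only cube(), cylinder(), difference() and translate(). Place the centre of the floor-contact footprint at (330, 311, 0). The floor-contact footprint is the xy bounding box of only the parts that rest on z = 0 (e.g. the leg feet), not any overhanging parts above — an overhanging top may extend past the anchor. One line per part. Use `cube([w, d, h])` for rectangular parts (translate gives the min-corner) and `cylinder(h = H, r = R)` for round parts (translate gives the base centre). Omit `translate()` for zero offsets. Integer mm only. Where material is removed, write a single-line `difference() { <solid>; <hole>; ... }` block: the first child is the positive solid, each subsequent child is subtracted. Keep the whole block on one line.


difference() { translate([330, 311, 0]) cylinder(h = 1981, r = 65); translate([330, 311, 0]) cylinder(h = 1981, r = 24); }


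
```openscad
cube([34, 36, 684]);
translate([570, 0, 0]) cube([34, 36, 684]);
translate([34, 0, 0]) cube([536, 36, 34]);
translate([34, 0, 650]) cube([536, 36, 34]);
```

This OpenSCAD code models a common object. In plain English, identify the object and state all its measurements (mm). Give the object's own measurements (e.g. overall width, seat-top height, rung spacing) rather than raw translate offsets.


A rectangular picture frame lying in the x–z plane (depth along y). The opening is 536 mm wide (x) by 616 mm tall (z), surrounded by a border 34 mm wide on all four sides. The frame is 36 mm deep and is made of two full-height vertical stiles with two horizontal rails fitted between them.


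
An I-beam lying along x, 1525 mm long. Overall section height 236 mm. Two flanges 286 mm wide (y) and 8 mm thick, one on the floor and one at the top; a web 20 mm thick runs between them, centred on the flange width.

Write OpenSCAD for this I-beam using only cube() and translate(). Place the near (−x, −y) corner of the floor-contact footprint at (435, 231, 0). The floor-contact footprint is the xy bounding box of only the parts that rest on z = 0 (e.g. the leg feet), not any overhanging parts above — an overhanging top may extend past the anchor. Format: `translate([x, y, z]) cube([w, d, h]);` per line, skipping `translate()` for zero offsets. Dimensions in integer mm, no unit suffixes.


translate([435, 231, 0]) cube([1525, 286, 8]);
translate([435, 364, 8]) cube([1525, 20, 220]);
translate([435, 231, 228]) cube([1525, 286, 8]);


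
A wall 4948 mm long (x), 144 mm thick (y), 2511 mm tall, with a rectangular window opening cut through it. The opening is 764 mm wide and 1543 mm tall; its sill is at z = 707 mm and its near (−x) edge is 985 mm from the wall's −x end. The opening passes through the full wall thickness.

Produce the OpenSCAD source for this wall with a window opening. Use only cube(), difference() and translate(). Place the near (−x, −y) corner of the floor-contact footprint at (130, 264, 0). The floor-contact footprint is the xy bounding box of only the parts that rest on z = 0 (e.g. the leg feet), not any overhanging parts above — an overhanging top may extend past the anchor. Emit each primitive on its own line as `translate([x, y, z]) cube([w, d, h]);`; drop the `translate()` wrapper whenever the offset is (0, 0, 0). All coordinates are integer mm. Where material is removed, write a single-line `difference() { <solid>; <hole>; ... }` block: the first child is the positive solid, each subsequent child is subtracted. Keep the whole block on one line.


difference() { translate([130, 264, 0]) cube([4948, 144, 2511]); translate([1115, 264, 707]) cube([764, 144, 1543]); }


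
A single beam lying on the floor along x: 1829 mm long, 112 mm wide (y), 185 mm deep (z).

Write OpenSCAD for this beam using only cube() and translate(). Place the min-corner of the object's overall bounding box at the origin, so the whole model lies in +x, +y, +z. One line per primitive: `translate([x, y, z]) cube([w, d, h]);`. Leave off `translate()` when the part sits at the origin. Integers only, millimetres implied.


cube([1829, 112, 185]);


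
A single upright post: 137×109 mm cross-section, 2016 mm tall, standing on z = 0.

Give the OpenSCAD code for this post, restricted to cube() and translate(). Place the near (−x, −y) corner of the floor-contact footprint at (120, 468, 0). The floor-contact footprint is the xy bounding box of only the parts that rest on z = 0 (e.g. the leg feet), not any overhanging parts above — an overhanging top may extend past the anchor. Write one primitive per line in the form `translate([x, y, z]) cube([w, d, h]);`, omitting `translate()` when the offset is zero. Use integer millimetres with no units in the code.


translate([120, 468, 0]) cube([137, 109, 2016]);


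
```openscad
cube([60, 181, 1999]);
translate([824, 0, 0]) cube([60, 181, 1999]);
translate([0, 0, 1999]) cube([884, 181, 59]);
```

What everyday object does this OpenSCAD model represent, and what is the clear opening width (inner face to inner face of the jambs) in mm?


A door frame. The clear opening width is 764 mm.

Two 1999 mm tall posts with a header on top — a door frame. The left jamb is 60 mm wide at x = 0; the right jamb starts at x = 824. The clear opening is 824 − 60 = 764 mm.


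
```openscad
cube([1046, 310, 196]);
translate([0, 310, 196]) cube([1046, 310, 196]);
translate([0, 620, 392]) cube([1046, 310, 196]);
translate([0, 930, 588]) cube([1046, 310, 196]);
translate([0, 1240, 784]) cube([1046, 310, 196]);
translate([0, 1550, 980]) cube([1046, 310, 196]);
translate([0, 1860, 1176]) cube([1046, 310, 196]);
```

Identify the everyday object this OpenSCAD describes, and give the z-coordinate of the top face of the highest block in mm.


A staircase. The total rise is 1372 mm.

7 identical blocks, each offset up and back from the previous — a staircase. Each step is 196 mm tall and there are 7 of them, so the total rise is 7 × 196 = 1372 mm.


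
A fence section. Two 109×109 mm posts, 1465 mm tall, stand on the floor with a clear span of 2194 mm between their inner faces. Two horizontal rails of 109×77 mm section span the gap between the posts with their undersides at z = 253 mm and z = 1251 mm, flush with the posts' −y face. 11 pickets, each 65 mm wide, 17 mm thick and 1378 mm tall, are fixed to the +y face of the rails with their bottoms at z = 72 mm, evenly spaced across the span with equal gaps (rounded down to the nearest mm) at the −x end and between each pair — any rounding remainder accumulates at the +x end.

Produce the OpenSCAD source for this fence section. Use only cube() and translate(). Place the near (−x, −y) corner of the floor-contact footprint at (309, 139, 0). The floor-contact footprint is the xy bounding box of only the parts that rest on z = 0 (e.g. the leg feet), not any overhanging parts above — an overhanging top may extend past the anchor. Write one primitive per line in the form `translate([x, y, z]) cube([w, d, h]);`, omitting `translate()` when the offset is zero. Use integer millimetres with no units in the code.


translate([309, 139, 0]) cube([109, 109, 1465]);
translate([2612, 139, 0]) cube([109, 109, 1465]);
translate([418, 139, 253]) cube([2194, 109, 77]);
translate([418, 139, 1251]) cube([2194, 109, 77]);
translate([541, 248, 72]) cube([65, 17, 1378]);
translate([729, 248, 72]) cube([65, 17, 1378]);
translate([917, 248, 72]) cube([65, 17, 1378]);
translate([1105, 248, 72]) cube([65, 17, 1378]);
translate([1293, 248, 72]) cube([65, 17, 1378]);
translate([1481, 248, 72]) cube([65, 17, 1378]);
translate([1669, 248, 72]) cube([65, 17, 1378]);
translate([1857, 248, 72]) cube([65, 17, 1378]);
translate([2045, 248, 72]) cube([65, 17, 1378]);
translate([2233, 248, 72]) cube([65, 17, 1378]);
translate([2421, 248, 72]) cube([65, 17, 1378]);


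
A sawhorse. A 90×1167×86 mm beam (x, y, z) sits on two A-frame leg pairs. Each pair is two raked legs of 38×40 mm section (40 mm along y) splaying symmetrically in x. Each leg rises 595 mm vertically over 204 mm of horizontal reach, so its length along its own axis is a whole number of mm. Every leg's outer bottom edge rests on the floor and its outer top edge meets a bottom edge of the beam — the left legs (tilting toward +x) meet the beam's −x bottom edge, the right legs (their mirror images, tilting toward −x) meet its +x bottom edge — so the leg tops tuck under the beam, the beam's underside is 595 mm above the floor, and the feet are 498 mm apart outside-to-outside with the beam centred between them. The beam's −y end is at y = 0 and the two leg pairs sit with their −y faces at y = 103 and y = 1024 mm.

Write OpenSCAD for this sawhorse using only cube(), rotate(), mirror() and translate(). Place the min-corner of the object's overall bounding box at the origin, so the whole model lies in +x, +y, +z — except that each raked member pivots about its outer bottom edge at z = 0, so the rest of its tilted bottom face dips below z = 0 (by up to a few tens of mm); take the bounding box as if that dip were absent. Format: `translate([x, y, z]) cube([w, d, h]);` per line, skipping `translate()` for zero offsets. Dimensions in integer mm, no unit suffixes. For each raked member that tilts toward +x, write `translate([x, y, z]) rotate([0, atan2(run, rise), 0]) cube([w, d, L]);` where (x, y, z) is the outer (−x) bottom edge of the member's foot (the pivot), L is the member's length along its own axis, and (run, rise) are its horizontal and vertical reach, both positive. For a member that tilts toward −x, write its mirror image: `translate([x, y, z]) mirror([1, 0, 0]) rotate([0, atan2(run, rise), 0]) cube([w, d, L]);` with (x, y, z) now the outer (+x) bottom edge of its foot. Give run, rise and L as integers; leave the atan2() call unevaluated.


// leg length = √(204² + 595²) = 629
// right-leg outer foot x = 2·204 + 90 = 498
// beam min-corner = (204, 0, 595)
translate([204, 0, 595]) cube([90, 1167, 86]);
translate([0, 103, 0]) rotate([0, atan2(204, 595), 0]) cube([38, 40, 629]);
translate([498, 103, 0]) mirror([1, 0, 0]) rotate([0, atan2(204, 595), 0]) cube([38, 40, 629]);
translate([0, 1024, 0]) rotate([0, atan2(204, 595), 0]) cube([38, 40, 629]);
translate([498, 1024, 0]) mirror([1, 0, 0]) rotate([0, atan2(204, 595), 0]) cube([38, 40, 629]);


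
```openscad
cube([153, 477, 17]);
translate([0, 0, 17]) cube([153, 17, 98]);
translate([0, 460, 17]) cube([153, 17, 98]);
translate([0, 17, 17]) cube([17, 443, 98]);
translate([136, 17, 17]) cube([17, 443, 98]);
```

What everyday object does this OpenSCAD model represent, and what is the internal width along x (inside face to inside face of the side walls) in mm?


An open box. The internal width is 119 mm.

A 153×477 base slab with four walls standing on it — an open box. The base is 153 mm wide and the walls are 17 mm thick, so the internal width is 153 − 2 × 17 = 119 mm.


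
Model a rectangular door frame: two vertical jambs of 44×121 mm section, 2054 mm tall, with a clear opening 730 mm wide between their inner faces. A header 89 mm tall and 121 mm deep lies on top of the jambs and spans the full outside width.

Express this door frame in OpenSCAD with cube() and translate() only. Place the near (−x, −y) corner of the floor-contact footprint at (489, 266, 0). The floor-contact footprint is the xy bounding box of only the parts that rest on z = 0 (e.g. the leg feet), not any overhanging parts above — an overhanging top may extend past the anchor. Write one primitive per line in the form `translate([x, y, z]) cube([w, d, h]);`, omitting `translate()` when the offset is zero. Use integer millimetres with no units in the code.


translate([489, 266, 0]) cube([44, 121, 2054]);
translate([1263, 266, 0]) cube([44, 121, 2054]);
translate([489, 266, 2054]) cube([818, 121, 89]);


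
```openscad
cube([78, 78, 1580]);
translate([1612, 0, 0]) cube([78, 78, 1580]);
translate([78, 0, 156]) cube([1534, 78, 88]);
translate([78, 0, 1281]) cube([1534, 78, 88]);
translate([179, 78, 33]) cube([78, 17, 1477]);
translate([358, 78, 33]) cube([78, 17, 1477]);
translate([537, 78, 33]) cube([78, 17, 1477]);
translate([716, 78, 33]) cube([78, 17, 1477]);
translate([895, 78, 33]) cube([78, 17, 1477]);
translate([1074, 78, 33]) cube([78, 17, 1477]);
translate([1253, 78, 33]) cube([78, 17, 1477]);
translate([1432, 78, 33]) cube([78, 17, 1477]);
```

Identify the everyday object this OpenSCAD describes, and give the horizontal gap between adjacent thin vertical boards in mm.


A fence section. The picket gap is 101 mm.

Two posts, two rails, 8 pickets — a fence section. Span 1534 mm holds 8 pickets of 78 mm with 9 equal gaps: ⌊(1534 − 8·78) / 9⌋ = 101 mm.


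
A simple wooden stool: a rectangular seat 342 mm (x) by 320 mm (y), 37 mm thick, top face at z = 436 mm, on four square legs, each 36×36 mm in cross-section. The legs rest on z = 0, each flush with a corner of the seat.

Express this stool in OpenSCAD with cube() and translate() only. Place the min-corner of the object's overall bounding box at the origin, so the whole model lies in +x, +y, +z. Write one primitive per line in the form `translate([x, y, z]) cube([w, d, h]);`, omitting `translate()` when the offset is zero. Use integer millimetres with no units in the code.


// leg_h = 436 - 37 = 399
translate([0, 0, 399]) cube([342, 320, 37]);
cube([36, 36, 399]);
translate([306, 0, 0]) cube([36, 36, 399]);
translate([0, 284, 0]) cube([36, 36, 399]);
translate([306, 284, 0]) cube([36, 36, 399]);


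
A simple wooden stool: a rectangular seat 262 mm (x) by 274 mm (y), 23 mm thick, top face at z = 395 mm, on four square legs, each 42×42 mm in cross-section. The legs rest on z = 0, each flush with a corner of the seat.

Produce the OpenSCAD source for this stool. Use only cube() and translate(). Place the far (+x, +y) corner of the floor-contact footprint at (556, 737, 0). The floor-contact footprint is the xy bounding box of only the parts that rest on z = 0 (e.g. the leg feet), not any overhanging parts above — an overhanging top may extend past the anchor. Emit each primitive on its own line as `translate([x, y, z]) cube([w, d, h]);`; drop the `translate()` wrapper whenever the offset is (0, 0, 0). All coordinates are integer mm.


translate([294, 463, 372]) cube([262, 274, 23]);
translate([294, 463, 0]) cube([42, 42, 372]);
translate([514, 463, 0]) cube([42, 42, 372]);
translate([294, 695, 0]) cube([42, 42, 372]);
translate([514, 695, 0]) cube([42, 42, 372]);


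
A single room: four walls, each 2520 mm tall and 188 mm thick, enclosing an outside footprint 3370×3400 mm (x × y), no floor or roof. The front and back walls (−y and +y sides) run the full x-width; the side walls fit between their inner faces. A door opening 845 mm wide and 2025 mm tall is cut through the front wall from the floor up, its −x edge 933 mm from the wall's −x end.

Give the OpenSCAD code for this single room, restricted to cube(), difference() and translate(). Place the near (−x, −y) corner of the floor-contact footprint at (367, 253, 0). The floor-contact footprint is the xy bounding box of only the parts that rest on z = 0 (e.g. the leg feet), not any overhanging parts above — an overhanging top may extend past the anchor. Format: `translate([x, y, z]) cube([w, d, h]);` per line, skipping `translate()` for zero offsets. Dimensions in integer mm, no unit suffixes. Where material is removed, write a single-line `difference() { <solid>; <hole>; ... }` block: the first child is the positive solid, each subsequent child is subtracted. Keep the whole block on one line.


difference() { translate([367, 253, 0]) cube([3370, 188, 2520]); translate([1300, 253, 0]) cube([845, 188, 2025]); }
translate([367, 3465, 0]) cube([3370, 188, 2520]);
translate([367, 441, 0]) cube([188, 3024, 2520]);
translate([3549, 441, 0]) cube([188, 3024, 2520]);


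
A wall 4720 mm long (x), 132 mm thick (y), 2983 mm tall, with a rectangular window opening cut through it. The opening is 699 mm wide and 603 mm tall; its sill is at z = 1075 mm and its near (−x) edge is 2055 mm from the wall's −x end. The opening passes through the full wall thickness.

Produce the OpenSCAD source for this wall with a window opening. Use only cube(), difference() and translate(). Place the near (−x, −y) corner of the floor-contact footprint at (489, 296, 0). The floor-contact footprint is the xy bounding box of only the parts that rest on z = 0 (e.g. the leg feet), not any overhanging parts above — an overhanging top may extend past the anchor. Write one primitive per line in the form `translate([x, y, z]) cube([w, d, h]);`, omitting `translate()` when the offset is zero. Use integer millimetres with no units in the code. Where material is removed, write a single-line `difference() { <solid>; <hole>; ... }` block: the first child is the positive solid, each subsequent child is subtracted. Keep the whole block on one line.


difference() { translate([489, 296, 0]) cube([4720, 132, 2983]); translate([2544, 296, 1075]) cube([699, 132, 603]); }


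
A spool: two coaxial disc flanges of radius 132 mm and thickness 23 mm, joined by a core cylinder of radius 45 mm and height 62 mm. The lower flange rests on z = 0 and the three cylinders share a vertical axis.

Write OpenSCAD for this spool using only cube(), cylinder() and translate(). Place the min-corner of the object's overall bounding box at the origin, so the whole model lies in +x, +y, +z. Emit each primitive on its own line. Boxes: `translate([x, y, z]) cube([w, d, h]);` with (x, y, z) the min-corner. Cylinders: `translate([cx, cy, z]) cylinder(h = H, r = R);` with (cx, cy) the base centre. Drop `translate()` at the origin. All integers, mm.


translate([132, 132, 0]) cylinder(h = 23, r = 132);
translate([132, 132, 23]) cylinder(h = 62, r = 45);
translate([132, 132, 85]) cylinder(h = 23, r = 132);


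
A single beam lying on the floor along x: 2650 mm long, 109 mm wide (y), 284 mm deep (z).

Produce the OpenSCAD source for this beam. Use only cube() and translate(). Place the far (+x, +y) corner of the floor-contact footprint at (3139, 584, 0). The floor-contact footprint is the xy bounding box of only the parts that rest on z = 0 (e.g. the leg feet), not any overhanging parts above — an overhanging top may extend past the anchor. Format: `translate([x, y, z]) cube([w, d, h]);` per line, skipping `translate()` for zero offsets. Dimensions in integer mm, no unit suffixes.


translate([489, 475, 0]) cube([2650, 109, 284]);


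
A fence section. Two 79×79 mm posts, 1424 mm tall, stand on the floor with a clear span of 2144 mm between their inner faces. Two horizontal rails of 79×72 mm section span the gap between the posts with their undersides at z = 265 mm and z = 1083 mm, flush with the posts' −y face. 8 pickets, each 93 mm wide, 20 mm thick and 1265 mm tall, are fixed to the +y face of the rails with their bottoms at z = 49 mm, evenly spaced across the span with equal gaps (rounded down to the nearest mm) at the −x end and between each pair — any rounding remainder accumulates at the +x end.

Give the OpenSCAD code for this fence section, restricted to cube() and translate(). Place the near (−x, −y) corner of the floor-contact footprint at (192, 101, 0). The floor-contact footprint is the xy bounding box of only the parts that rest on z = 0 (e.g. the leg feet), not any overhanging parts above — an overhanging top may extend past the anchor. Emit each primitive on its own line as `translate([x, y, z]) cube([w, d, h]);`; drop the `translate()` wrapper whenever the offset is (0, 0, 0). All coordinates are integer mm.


translate([192, 101, 0]) cube([79, 79, 1424]);
translate([2415, 101, 0]) cube([79, 79, 1424]);
translate([271, 101, 265]) cube([2144, 79, 72]);
translate([271, 101, 1083]) cube([2144, 79, 72]);
translate([426, 180, 49]) cube([93, 20, 1265]);
translate([674, 180, 49]) cube([93, 20, 1265]);
translate([922, 180, 49]) cube([93, 20, 1265]);
translate([1170, 180, 49]) cube([93, 20, 1265]);
translate([1418, 180, 49]) cube([93, 20, 1265]);
translate([1666, 180, 49]) cube([93, 20, 1265]);
translate([1914, 180, 49]) cube([93, 20, 1265]);
translate([2162, 180, 49]) cube([93, 20, 1265]);


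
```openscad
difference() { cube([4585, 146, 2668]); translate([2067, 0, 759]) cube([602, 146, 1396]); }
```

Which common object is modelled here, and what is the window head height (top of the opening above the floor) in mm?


A wall with a window opening. The window head height is 2155 mm.

A wall with a rectangular opening subtracted — a window. Sill at z = 759, opening 1396 mm tall, so the head is at 759 + 1396 = 2155 mm.


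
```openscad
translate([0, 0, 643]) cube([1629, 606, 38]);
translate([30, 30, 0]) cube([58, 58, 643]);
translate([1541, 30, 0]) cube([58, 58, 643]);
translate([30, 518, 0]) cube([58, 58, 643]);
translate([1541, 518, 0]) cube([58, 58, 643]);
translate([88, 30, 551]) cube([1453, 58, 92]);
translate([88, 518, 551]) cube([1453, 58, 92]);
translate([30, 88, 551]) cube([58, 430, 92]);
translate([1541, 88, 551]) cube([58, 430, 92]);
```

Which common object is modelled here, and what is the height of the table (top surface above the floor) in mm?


A table. The table height is 681 mm.

A 1629×606×38 slab sits at z = 643 on four 58 mm square posts — a table. The top surface is at 643 + 38 = 681 mm.


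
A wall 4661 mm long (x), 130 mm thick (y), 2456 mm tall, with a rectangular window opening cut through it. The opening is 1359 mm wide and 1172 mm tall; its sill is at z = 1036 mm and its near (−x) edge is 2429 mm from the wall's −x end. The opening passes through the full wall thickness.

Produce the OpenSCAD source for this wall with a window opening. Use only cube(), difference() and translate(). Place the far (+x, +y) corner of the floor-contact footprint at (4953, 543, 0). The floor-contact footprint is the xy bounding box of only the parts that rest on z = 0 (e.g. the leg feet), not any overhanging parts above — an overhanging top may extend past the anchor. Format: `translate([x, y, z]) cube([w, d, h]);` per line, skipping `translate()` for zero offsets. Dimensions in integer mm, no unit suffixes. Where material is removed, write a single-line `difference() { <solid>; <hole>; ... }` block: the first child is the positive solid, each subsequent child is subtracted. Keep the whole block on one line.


difference() { translate([292, 413, 0]) cube([4661, 130, 2456]); translate([2721, 413, 1036]) cube([1359, 130, 1172]); }


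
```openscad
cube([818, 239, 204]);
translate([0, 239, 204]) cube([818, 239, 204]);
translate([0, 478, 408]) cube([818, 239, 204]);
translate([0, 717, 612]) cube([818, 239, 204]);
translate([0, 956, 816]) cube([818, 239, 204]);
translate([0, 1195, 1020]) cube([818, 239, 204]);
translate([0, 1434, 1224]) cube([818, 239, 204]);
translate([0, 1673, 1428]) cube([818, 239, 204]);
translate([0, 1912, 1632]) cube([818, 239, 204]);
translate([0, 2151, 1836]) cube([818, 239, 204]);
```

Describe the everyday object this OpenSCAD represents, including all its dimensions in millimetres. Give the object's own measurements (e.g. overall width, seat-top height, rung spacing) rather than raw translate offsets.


A straight staircase of 10 solid steps. Each step is 818 mm wide (x), 239 mm deep (y, the going) and 204 mm tall (the rise). The first step rests on the floor; each subsequent step sits one going further in +y and one rise higher in +z, directly behind and above the previous step with no overlap.


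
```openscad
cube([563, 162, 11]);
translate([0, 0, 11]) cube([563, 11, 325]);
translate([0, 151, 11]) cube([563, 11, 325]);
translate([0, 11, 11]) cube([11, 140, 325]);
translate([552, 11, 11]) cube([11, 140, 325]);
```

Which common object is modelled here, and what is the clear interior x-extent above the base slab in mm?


An open box. The internal width is 541 mm.

A 563×162 base slab with four walls standing on it — an open box. The base is 563 mm wide and the walls are 11 mm thick, so the internal width is 563 − 2 × 11 = 541 mm.


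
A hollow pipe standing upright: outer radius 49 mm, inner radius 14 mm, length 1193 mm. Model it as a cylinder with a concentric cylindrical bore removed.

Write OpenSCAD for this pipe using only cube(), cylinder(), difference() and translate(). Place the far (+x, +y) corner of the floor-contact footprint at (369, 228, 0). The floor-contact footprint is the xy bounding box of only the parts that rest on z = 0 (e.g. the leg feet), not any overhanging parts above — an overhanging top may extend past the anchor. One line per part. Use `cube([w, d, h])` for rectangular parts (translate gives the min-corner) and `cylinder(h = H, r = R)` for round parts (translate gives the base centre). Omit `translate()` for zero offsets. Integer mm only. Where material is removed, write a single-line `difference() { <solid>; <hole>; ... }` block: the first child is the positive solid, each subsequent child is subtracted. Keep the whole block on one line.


difference() { translate([320, 179, 0]) cylinder(h = 1193, r = 49); translate([320, 179, 0]) cylinder(h = 1193, r = 14); }


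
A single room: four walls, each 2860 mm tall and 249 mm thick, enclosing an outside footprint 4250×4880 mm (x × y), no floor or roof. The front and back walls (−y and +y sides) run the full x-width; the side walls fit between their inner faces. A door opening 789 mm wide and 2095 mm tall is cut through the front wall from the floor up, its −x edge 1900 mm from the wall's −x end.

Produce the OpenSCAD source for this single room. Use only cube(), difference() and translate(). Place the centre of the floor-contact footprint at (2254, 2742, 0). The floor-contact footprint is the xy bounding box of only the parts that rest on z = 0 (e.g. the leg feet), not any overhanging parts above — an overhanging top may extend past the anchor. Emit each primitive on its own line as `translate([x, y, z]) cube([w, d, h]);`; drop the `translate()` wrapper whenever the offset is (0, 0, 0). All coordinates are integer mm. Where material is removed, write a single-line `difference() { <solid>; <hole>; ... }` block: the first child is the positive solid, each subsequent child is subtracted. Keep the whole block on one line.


difference() { translate([129, 302, 0]) cube([4250, 249, 2860]); translate([2029, 302, 0]) cube([789, 249, 2095]); }
translate([129, 4933, 0]) cube([4250, 249, 2860]);
translate([129, 551, 0]) cube([249, 4382, 2860]);
translate([4130, 551, 0]) cube([249, 4382, 2860]);


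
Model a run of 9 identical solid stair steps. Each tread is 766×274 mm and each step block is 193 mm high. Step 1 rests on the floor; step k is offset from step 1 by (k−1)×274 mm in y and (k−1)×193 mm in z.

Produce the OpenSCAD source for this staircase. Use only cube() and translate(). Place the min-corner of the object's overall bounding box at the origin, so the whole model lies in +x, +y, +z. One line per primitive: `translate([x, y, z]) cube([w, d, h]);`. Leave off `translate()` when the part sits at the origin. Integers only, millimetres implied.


cube([766, 274, 193]);
translate([0, 274, 193]) cube([766, 274, 193]);
translate([0, 548, 386]) cube([766, 274, 193]);
translate([0, 822, 579]) cube([766, 274, 193]);
translate([0, 1096, 772]) cube([766, 274, 193]);
translate([0, 1370, 965]) cube([766, 274, 193]);
translate([0, 1644, 1158]) cube([766, 274, 193]);
translate([0, 1918, 1351]) cube([766, 274, 193]);
translate([0, 2192, 1544]) cube([766, 274, 193]);


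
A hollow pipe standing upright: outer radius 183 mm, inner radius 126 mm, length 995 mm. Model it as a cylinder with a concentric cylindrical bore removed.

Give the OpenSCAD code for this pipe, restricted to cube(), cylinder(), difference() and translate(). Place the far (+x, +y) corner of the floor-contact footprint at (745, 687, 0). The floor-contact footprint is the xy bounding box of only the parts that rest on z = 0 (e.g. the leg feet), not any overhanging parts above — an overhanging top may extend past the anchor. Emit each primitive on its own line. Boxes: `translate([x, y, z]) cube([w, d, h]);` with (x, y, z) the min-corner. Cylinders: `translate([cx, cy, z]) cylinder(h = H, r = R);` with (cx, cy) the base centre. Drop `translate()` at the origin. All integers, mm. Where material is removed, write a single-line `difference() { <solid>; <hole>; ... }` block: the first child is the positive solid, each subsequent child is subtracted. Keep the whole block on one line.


difference() { translate([562, 504, 0]) cylinder(h = 995, r = 183); translate([562, 504, 0]) cylinder(h = 995, r = 126); }


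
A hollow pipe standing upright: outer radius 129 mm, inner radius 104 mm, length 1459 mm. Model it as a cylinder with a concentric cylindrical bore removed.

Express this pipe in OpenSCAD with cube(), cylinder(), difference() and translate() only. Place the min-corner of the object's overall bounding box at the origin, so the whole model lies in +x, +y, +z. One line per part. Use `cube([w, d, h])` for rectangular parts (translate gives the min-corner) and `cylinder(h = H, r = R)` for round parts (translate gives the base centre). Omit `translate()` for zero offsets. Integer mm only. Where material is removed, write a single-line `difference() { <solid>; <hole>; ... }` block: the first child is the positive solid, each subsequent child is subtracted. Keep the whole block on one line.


difference() { translate([129, 129, 0]) cylinder(h = 1459, r = 129); translate([129, 129, 0]) cylinder(h = 1459, r = 104); }


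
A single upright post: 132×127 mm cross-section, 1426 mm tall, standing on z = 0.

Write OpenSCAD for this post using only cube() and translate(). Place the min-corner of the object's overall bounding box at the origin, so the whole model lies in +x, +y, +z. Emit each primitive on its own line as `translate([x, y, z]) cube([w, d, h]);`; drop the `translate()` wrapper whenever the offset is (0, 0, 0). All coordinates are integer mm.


cube([132, 127, 1426]);


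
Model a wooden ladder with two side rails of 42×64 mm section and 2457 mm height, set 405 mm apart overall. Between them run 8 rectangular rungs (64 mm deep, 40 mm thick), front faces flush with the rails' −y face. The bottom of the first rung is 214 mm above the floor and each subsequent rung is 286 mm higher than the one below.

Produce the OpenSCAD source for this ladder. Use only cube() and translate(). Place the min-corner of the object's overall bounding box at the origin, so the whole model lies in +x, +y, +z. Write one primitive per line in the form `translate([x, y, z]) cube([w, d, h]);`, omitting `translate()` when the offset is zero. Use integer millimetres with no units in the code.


cube([42, 64, 2457]);
translate([363, 0, 0]) cube([42, 64, 2457]);
translate([42, 0, 214]) cube([321, 64, 40]);
translate([42, 0, 500]) cube([321, 64, 40]);
translate([42, 0, 786]) cube([321, 64, 40]);
translate([42, 0, 1072]) cube([321, 64, 40]);
translate([42, 0, 1358]) cube([321, 64, 40]);
translate([42, 0, 1644]) cube([321, 64, 40]);
translate([42, 0, 1930]) cube([321, 64, 40]);
translate([42, 0, 2216]) cube([321, 64, 40]);


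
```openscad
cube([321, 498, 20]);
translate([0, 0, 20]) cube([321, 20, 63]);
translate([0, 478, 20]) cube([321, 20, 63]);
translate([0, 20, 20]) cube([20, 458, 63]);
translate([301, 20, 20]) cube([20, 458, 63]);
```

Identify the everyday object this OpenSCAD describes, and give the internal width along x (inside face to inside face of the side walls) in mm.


An open box. The internal width is 281 mm.

A 321×498 base slab with four walls standing on it — an open box. The base is 321 mm wide and the walls are 20 mm thick, so the internal width is 321 − 2 × 20 = 281 mm.


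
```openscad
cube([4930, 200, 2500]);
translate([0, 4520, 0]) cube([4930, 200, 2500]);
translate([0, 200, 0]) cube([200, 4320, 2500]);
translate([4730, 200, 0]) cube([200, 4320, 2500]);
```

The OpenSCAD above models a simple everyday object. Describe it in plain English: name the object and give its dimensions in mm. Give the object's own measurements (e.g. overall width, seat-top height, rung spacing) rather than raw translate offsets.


The wall frame of a small rectangular building: four walls, each 2500 mm tall and 200 mm thick, enclosing a footprint 4930 mm (x) by 4720 mm (y) outside-to-outside, with no floor or roof. The front and back walls (the −y and +y sides) span the full width; the two side walls fit between them.
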